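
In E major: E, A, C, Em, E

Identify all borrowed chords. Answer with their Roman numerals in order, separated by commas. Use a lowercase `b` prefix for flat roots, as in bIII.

In E major the diatonic chords are E, F#m, G#m, A, B, C#m, D#dim. E and A both belong to that set. C (C–E–G) doesn't fit — on degree 6 E major would have C#m (vi). C is the degree-6 chord of E minor, so it is the borrowed bVI. Em (E–G–B) doesn't fit — on degree 1 E major would have E (I). Em is the degree-1 chord of E minor, so it is the borrowed i.

bVI, i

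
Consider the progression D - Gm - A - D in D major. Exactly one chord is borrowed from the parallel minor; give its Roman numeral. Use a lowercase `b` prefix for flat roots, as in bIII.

iv

D major has the diatonic set D, Em, F#m, G, A, Bm, C#dim. Of the given chords, D and A are diatonic. Gm (G–Bb–D) is not: scale degree 4 in D major carries G (IV). In D minor the chord on that degree is Gm, so here it functions as iv, borrowed from the parallel minor.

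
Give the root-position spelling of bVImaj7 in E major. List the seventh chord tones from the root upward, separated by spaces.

C E G B

The root of bVImaj7 is the lowered 6th degree: C# becomes C. In E minor the chord on C is C–E–G–B.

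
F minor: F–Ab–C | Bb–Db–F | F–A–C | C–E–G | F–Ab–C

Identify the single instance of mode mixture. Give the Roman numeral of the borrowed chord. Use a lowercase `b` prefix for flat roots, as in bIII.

The diatonic triads in F minor (with V from harmonic minor) are Fm, Gdim, Ab, Bbm, C, Db, Eb. Of the given chords, F–Ab–C = Fm, Bb–Db–F = Bbm and C–E–G = C are diatonic. F–A–C is not: scale degree 1 in F minor carries Fm (i). In F major the chord on that degree is F, so here it functions as I, borrowed from the parallel major.

I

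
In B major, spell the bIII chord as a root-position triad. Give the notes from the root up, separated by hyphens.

bIII is built on the lowered scale degree 3. In B major degree 3 is D#; lowered it becomes D. In B minor the chord on D is D–F#–A.

D-F#-A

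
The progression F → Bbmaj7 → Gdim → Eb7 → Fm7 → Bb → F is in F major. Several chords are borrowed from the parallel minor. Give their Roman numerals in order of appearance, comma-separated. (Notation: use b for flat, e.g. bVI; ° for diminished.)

ii°, bVII7, i7

In F major the diatonic chords are F, Gm, Am, Bb, C, Dm, Edim. F, Bbmaj7 and Bb all belong to that set. But Gdim (G–Bb–Db) is foreign: the diatonic ii on degree 2 is Gm, whereas Gdim comes from F minor. It is labeled ii°. But Eb7 (Eb–G–Bb–Db) is foreign: the diatonic vii° on degree 7 is Edim, whereas Eb7 comes from F minor. It is labeled bVII7. But Fm7 (F–Ab–C–Eb) is foreign: the diatonic I on degree 1 is F, whereas Fm7 comes from F minor. It is labeled i7.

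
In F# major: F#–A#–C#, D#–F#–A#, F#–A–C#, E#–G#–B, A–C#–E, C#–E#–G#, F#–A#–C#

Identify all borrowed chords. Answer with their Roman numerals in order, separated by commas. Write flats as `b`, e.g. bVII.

i, bIII

In F# major the diatonic chords are F#, G#m, A#m, B, C#, D#m, E#dim. Of the given chords, F#–A#–C# = F#, D#–F#–A# = D#m, E#–G#–B = E#dim and C#–E#–G# = C# are diatonic. But F#–A–C# is foreign: the diatonic I on degree 1 is F#, whereas F#m comes from F# minor. It is labeled i. A–C#–E doesn't fit — on degree 3 F# major would have A#m (iii). A is the degree-3 chord of F# minor, so it is the borrowed bIII.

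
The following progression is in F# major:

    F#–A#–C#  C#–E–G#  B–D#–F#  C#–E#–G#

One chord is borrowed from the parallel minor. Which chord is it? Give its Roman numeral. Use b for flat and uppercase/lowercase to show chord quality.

v

The diatonic triads in F# major are F#, G#m, A#m, B, C#, D#m, E#dim. Of the given chords, F#–A#–C# = F#, B–D#–F# = B and C#–E#–G# = C# are diatonic. C#–E–G# is not: scale degree 5 in F# major carries C# (V). In F# minor the chord on that degree is C#m, so here it functions as v, borrowed from the parallel minor.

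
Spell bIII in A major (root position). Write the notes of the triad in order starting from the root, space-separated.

C E G

bIII is built on the lowered scale degree 3. In A major degree 3 is C#; lowered it becomes C. In A minor the chord on C is C–E–G.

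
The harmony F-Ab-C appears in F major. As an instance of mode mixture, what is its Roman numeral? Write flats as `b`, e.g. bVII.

The root F is the diatonic 1st degree of F major; the borrowing shows in the chord quality. F–Ab–C is a minor chord — the form found in F minor, not the diatonic I (F). Borrowed into F major it is written i.

i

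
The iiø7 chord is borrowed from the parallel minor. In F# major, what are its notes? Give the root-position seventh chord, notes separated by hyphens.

The root, G#, is scale degree 2 — the same note in F# major and F# minor; only the chord quality changes. Stacking thirds in F# minor on G# gives G#–B–D–F#.

G#-B-D-F#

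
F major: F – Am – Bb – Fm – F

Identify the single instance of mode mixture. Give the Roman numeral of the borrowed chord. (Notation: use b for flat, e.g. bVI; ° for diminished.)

The diatonic triads in F major are F, Gm, Am, Bb, C, Dm, Edim. Of the given chords, F, Am and Bb are diatonic. But Fm (F–Ab–C) is foreign: the diatonic I on degree 1 is F, whereas Fm comes from F minor. It is labeled i.

i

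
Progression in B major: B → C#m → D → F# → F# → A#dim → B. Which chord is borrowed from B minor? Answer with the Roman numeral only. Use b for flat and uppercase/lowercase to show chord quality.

bIII

The diatonic triads in B major are B, C#m, D#m, E, F#, G#m, A#dim. Of the given chords, B, C#m, F# and A#dim are diatonic. D (D–F#–A) is not: scale degree 3 in B major carries D#m (iii). In B minor the chord on that degree is D, so here it functions as bIII, borrowed from the parallel minor.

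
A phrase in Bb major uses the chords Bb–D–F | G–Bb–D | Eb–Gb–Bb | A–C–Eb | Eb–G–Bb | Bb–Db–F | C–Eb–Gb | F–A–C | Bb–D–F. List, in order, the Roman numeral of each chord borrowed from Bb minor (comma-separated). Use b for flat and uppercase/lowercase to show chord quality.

iv, i, ii°

In Bb major the diatonic chords are Bb, Cm, Dm, Eb, F, Gm, Adim. Of the given chords, Bb–D–F = Bb, G–Bb–D = Gm, A–C–Eb = Adim, Eb–G–Bb = Eb and F–A–C = F are diatonic. But Eb–Gb–Bb is foreign: the diatonic IV on degree 4 is Eb, whereas Ebm comes from Bb minor. It is labeled iv. Bb–Db–F is not: scale degree 1 in Bb major carries Bb (I). In Bb minor the chord on that degree is Bbm, so here it functions as i, borrowed from the parallel minor. C–Eb–Gb doesn't fit — on degree 2 Bb major would have Cm (ii). Cdim is the degree-2 chord of Bb minor, so it is the borrowed ii°.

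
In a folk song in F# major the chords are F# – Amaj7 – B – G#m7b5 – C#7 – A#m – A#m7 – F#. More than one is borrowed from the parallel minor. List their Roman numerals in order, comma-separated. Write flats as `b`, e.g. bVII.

bIIImaj7, iiø7

F# major has the diatonic set F#, G#m, A#m, B, C#, D#m, E#dim. F#, B, C#7, A#m and A#m7 are all diatonic. Amaj7 (A–C#–E–G#) doesn't fit — on degree 3 F# major would have A#m (iii). Amaj7 is the degree-3 chord of F# minor, so it is the borrowed bIIImaj7. G#m7b5 (G#–B–D–F#) doesn't fit — on degree 2 F# major would have G#m (ii). G#m7b5 is the degree-2 chord of F# minor, so it is the borrowed iiø7.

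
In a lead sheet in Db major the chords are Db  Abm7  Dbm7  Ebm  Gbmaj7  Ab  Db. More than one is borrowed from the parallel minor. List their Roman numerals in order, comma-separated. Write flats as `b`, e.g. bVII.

Db major has the diatonic set Db, Ebm, Fm, Gb, Ab, Bbm, Cdim. Db, Ebm, Gbmaj7 and Ab are all diatonic. Abm7 (Ab–Cb–Eb–Gb) doesn't fit — on degree 5 Db major would have Ab (V). Abm7 is the degree-5 chord of Db minor, so it is the borrowed v7. Dbm7 (Db–Fb–Ab–Cb) doesn't fit — on degree 1 Db major would have Db (I). Dbm7 is the degree-1 chord of Db minor, so it is the borrowed i7.

v7, i7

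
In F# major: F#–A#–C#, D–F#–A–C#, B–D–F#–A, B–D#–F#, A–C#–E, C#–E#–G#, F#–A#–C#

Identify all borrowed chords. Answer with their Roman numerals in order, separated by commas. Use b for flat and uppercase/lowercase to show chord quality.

F# major has the diatonic set F#, G#m, A#m, B, C#, D#m, E#dim. F#–A#–C# = F#, B–D#–F# = B and C#–E#–G# = C# all belong to that set. D–F#–A–C# is not: scale degree 6 in F# major carries D#m (vi). In F# minor the chord on that degree is Dmaj7, so here it functions as bVImaj7, borrowed from the parallel minor. B–D–F#–A is not: scale degree 4 in F# major carries B (IV). In F# minor the chord on that degree is Bm7, so here it functions as iv7, borrowed from the parallel minor. A–C#–E doesn't fit — on degree 3 F# major would have A#m (iii). A is the degree-3 chord of F# minor, so it is the borrowed bIII.

bVImaj7, iv7, bIII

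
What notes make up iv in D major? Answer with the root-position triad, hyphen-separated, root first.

The root, G, is scale degree 4 — the same note in D major and D minor; only the chord quality changes. Building the minor chord from the parallel minor on G: G–Bb–D.

G-Bb-D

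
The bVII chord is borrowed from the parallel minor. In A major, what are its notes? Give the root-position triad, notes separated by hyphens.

G-B-D

bVII is built on the lowered scale degree 7. In A major degree 7 is G#; lowered it becomes G. Building the major chord from the parallel minor on G: G–B–D.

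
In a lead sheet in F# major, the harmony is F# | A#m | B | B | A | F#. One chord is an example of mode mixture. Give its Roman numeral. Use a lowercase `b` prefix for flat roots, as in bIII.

In F# major the diatonic chords are F#, G#m, A#m, B, C#, D#m, E#dim. F#, A#m and B are all diatonic. But A (A–C#–E) is foreign: the diatonic iii on degree 3 is A#m, whereas A comes from F# minor. It is labeled bIII.

bIII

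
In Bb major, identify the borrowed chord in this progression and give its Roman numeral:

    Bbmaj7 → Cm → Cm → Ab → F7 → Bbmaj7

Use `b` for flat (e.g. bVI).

bVII

Bb major has the diatonic set Bb, Cm, Dm, Eb, F, Gm, Adim. Bbmaj7, Cm and F7 are all diatonic. But Ab (Ab–C–Eb) is foreign: the diatonic vii° on degree 7 is Adim, whereas Ab comes from Bb minor. It is labeled bVII.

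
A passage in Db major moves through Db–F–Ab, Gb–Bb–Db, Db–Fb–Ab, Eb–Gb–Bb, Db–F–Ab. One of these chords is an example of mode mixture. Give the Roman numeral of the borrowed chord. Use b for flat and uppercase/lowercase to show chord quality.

i

In Db major the diatonic chords are Db, Ebm, Fm, Gb, Ab, Bbm, Cdim. Db–F–Ab = Db, Gb–Bb–Db = Gb and Eb–Gb–Bb = Ebm all belong to that set. Db–Fb–Ab is not: scale degree 1 in Db major carries Db (I). In Db minor the chord on that degree is Dbm, so here it functions as i, borrowed from the parallel minor.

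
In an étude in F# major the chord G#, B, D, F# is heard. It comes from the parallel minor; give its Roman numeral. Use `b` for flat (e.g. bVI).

iiø7

The root G# is the diatonic 2nd degree of F# major; the borrowing shows in the chord quality. The diatonic chord on degree 2 would be G#m (ii), but G#–B–D–F# is the half-diminished-seventh chord from F# minor. As a borrowed chord it is labeled iiø7.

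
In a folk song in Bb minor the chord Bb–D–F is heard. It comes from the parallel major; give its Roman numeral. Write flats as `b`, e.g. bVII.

I

Bb is scale degree 1 in Bb minor. Diatonically Bb minor has Bbm (i) on that degree; Bb–D–F is instead the major chord native to Bb major, so it takes the label I.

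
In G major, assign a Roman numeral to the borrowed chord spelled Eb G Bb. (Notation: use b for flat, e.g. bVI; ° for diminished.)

The root Eb is the lowered 6th scale degree — diatonically G major has E there. Eb–G–Bb is a major chord — the form found in G minor, not the diatonic vi (Em). Borrowed into G major it is written bVI.

bVI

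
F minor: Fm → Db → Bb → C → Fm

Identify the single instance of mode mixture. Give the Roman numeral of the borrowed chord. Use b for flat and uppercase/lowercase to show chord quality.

In F minor (with V from harmonic minor) the diatonic chords are Fm, Gdim, Ab, Bbm, C, Db, Eb. Fm, Db and C all belong to that set. But Bb (Bb–D–F) is foreign: the diatonic iv on degree 4 is Bbm, whereas Bb comes from F major. It is labeled IV.

IV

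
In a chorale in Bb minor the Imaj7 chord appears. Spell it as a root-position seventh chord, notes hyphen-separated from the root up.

Bb-D-F-A

The root, Bb, is scale degree 1 — the same note in Bb minor and Bb major; only the chord quality changes. In Bb major the chord on Bb is Bb–D–F–A.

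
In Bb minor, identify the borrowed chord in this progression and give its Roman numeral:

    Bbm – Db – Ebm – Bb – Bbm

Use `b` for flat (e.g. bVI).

I

Bb minor has the diatonic set Bbm, Cdim, Db, Ebm, F, Gb, Ab (with V from harmonic minor). Bbm, Db and Ebm are all diatonic. Bb (Bb–D–F) doesn't fit — on degree 1 Bb minor would have Bbm (i). Bb is the degree-1 chord of Bb major, so it is the borrowed I.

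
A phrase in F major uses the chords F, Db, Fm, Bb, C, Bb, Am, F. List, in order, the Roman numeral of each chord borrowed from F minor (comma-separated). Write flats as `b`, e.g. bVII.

F major has the diatonic set F, Gm, Am, Bb, C, Dm, Edim. F, Bb, C and Am are all diatonic. Db (Db–F–Ab) is not: scale degree 6 in F major carries Dm (vi). In F minor the chord on that degree is Db, so here it functions as bVI, borrowed from the parallel minor. Fm (F–Ab–C) is not: scale degree 1 in F major carries F (I). In F minor the chord on that degree is Fm, so here it functions as i, borrowed from the parallel minor.

bVI, i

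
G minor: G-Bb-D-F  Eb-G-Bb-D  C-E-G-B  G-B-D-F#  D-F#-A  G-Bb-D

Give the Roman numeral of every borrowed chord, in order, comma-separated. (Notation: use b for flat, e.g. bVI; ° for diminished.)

G minor has the diatonic set Gm, Adim, Bb, Cm, D, Eb, F (with V from harmonic minor). G–Bb–D–F = Gm7, Eb–G–Bb–D = Ebmaj7, D–F#–A = D and G–Bb–D = Gm all belong to that set. But C–E–G–B is foreign: the diatonic iv on degree 4 is Cm, whereas Cmaj7 comes from G major. It is labeled IVmaj7. G–B–D–F# is not: scale degree 1 in G minor carries Gm (i). In G major the chord on that degree is Gmaj7, so here it functions as Imaj7, borrowed from the parallel major.

IVmaj7, Imaj7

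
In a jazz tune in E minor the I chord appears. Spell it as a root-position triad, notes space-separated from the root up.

I is built on scale degree 1, which is E in both E minor and its parallel. Building the major chord from the parallel major on E: E–G#–B.

E G# B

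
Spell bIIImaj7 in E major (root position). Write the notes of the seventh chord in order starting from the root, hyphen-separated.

G-B-D-F#

The root of bIIImaj7 is the lowered 3rd degree: G# becomes G. In E minor the chord on G is G–B–D–F#.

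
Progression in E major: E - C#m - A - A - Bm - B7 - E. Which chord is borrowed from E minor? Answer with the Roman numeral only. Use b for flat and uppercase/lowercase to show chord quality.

The diatonic triads in E major are E, F#m, G#m, A, B, C#m, D#dim. E, C#m, A and B7 all belong to that set. But Bm (B–D–F#) is foreign: the diatonic V on degree 5 is B, whereas Bm comes from E minor. It is labeled v.

v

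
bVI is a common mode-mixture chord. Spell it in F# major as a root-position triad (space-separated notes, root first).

Scale degree 6 in F# major is D#. bVI uses the lowered form, D, taken from F# minor. In F# minor the chord on D is D–F#–A.

D F# A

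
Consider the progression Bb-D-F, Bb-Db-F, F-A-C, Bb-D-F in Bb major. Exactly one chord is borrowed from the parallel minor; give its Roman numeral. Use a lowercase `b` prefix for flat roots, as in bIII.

Bb major has the diatonic set Bb, Cm, Dm, Eb, F, Gm, Adim. Of the given chords, Bb–D–F = Bb and F–A–C = F are diatonic. Bb–Db–F doesn't fit — on degree 1 Bb major would have Bb (I). Bbm is the degree-1 chord of Bb minor, so it is the borrowed i.

i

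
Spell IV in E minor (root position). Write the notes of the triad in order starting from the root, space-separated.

A C# E

The root, A, is scale degree 4 — the same note in E minor and E major; only the chord quality changes. Building the major chord from the parallel major on A: A–C#–E.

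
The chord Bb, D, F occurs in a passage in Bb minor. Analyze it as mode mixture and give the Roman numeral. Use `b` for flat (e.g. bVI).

I

The root Bb is the diatonic 1st degree of Bb minor; the borrowing shows in the chord quality. The diatonic chord on degree 1 would be Bbm (i), but Bb–D–F is the major chord from Bb major. As a borrowed chord it is labeled I.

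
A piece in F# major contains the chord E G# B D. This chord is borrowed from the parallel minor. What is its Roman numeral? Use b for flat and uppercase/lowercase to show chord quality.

bVII7

In F# major scale degree 7 is E#; E is its lowered form, from F# minor. The diatonic chord on degree 7 would be E#dim (vii°), but E–G#–B–D is the dominant-seventh chord from F# minor. As a borrowed chord it is labeled bVII7.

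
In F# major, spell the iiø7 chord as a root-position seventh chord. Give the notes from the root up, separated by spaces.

iiø7 is built on scale degree 2, which is G# in both F# major and its parallel. In F# minor the chord on G# is G#–B–D–F#.

G# B D F#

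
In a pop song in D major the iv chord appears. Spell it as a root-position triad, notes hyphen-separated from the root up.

G-Bb-D

The root, G, is scale degree 4 — the same note in D major and D minor; only the chord quality changes. Building the minor chord from the parallel minor on G: G–Bb–D.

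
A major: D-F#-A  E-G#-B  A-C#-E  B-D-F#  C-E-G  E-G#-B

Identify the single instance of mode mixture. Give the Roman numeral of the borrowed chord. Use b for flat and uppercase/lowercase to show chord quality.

bIII

The diatonic triads in A major are A, Bm, C#m, D, E, F#m, G#dim. D–F#–A = D, E–G#–B = E, A–C#–E = A and B–D–F# = Bm all belong to that set. C–E–G doesn't fit — on degree 3 A major would have C#m (iii). C is the degree-3 chord of A minor, so it is the borrowed bIII.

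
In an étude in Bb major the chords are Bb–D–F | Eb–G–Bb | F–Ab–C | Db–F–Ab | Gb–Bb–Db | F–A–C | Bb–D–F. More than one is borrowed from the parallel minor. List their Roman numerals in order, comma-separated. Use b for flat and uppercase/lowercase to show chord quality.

The diatonic triads in Bb major are Bb, Cm, Dm, Eb, F, Gm, Adim. Bb–D–F = Bb, Eb–G–Bb = Eb and F–A–C = F all belong to that set. But F–Ab–C is foreign: the diatonic V on degree 5 is F, whereas Fm comes from Bb minor. It is labeled v. Db–F–Ab is not: scale degree 3 in Bb major carries Dm (iii). In Bb minor the chord on that degree is Db, so here it functions as bIII, borrowed from the parallel minor. But Gb–Bb–Db is foreign: the diatonic vi on degree 6 is Gm, whereas Gb comes from Bb minor. It is labeled bVI.

v, bIII, bVI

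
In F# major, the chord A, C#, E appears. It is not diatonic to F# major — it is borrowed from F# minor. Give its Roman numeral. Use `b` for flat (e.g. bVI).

bIII

A is the lowered form of scale degree 3 in F# major (the diatonic degree 3 is A#). The diatonic chord on degree 3 would be A#m (iii), but A–C#–E is the major chord from F# minor. As a borrowed chord it is labeled bIII.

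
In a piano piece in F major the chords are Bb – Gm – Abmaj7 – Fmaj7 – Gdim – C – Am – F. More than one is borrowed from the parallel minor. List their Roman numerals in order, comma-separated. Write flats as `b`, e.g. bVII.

F major has the diatonic set F, Gm, Am, Bb, C, Dm, Edim. Bb, Gm, Fmaj7, C, Am and F are all diatonic. Abmaj7 (Ab–C–Eb–G) is not: scale degree 3 in F major carries Am (iii). In F minor the chord on that degree is Abmaj7, so here it functions as bIIImaj7, borrowed from the parallel minor. But Gdim (G–Bb–Db) is foreign: the diatonic ii on degree 2 is Gm, whereas Gdim comes from F minor. It is labeled ii°.

bIIImaj7, ii°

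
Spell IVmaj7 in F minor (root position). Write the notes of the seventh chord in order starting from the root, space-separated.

The root, Bb, is scale degree 4 — the same note in F minor and F major; only the chord quality changes. Building the major-seventh chord from the parallel major on Bb: Bb–D–F–A.

Bb D F A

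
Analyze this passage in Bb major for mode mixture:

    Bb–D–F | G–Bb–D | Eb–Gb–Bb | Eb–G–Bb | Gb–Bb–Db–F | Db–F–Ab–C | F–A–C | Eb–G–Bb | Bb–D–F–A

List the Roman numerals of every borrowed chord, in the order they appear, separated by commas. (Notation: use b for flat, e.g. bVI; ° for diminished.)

Bb major has the diatonic set Bb, Cm, Dm, Eb, F, Gm, Adim. Of the given chords, Bb–D–F = Bb, G–Bb–D = Gm, Eb–G–Bb = Eb, F–A–C = F and Bb–D–F–A = Bbmaj7 are diatonic. Eb–Gb–Bb is not: scale degree 4 in Bb major carries Eb (IV). In Bb minor the chord on that degree is Ebm, so here it functions as iv, borrowed from the parallel minor. Gb–Bb–Db–F is not: scale degree 6 in Bb major carries Gm (vi). In Bb minor the chord on that degree is Gbmaj7, so here it functions as bVImaj7, borrowed from the parallel minor. Db–F–Ab–C is not: scale degree 3 in Bb major carries Dm (iii). In Bb minor the chord on that degree is Dbmaj7, so here it functions as bIIImaj7, borrowed from the parallel minor.

iv, bVImaj7, bIIImaj7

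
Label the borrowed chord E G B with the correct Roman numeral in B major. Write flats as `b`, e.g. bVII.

iv

E is scale degree 4 in B major. E–G–B is a minor chord — the form found in B minor, not the diatonic IV (E). Borrowed into B major it is written iv.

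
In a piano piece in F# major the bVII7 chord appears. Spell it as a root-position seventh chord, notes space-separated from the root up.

Scale degree 7 in F# major is E#. bVII7 uses the lowered form, E, taken from F# minor. Stacking thirds in F# minor on E gives E–G#–B–D.

E G# B D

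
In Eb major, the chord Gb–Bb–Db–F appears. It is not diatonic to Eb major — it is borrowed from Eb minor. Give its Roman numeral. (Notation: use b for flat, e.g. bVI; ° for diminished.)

The root Gb is the lowered 3rd scale degree — diatonically Eb major has G there. Diatonically Eb major has Gm (iii) on that degree; Gb–Bb–Db–F is instead the major-seventh chord native to Eb minor, so it takes the label bIIImaj7.

bIIImaj7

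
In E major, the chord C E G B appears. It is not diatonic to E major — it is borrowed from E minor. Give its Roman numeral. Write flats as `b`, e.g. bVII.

In E major scale degree 6 is C#; C is its lowered form, from E minor. The diatonic chord on degree 6 would be C#m (vi), but C–E–G–B is the major-seventh chord from E minor. As a borrowed chord it is labeled bVImaj7.

bVImaj7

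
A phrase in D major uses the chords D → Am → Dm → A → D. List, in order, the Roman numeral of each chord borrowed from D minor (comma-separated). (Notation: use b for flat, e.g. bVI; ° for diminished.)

In D major the diatonic chords are D, Em, F#m, G, A, Bm, C#dim. D and A both belong to that set. But Am (A–C–E) is foreign: the diatonic V on degree 5 is A, whereas Am comes from D minor. It is labeled v. Dm (D–F–A) doesn't fit — on degree 1 D major would have D (I). Dm is the degree-1 chord of D minor, so it is the borrowed i.

v, i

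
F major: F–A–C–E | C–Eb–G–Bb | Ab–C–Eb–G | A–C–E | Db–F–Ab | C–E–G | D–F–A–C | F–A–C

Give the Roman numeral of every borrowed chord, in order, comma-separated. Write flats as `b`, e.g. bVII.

v7, bIIImaj7, bVI

The diatonic triads in F major are F, Gm, Am, Bb, C, Dm, Edim. Of the given chords, F–A–C–E = Fmaj7, A–C–E = Am, C–E–G = C, D–F–A–C = Dm7 and F–A–C = F are diatonic. But C–Eb–G–Bb is foreign: the diatonic V on degree 5 is C, whereas Cm7 comes from F minor. It is labeled v7. Ab–C–Eb–G is not: scale degree 3 in F major carries Am (iii). In F minor the chord on that degree is Abmaj7, so here it functions as bIIImaj7, borrowed from the parallel minor. But Db–F–Ab is foreign: the diatonic vi on degree 6 is Dm, whereas Db comes from F minor. It is labeled bVI.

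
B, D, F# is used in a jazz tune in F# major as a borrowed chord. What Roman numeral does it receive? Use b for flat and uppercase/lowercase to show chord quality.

iv

The root B is the diatonic 4th degree of F# major; the borrowing shows in the chord quality. B–D–F# is a minor chord — the form found in F# minor, not the diatonic IV (B). Borrowed into F# major it is written iv.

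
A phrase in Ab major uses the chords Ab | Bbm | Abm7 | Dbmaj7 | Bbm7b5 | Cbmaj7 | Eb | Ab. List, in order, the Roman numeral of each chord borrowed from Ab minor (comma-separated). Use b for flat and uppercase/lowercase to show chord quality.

The diatonic triads in Ab major are Ab, Bbm, Cm, Db, Eb, Fm, Gdim. Ab, Bbm, Dbmaj7 and Eb are all diatonic. But Abm7 (Ab–Cb–Eb–Gb) is foreign: the diatonic I on degree 1 is Ab, whereas Abm7 comes from Ab minor. It is labeled i7. Bbm7b5 (Bb–Db–Fb–Ab) doesn't fit — on degree 2 Ab major would have Bbm (ii). Bbm7b5 is the degree-2 chord of Ab minor, so it is the borrowed iiø7. Cbmaj7 (Cb–Eb–Gb–Bb) doesn't fit — on degree 3 Ab major would have Cm (iii). Cbmaj7 is the degree-3 chord of Ab minor, so it is the borrowed bIIImaj7.

i7, iiø7, bIIImaj7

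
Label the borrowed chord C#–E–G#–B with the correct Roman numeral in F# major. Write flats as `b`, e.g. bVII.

The root C# is the diatonic 5th degree of F# major; the borrowing shows in the chord quality. The diatonic chord on degree 5 would be C# (V), but C#–E–G#–B is the minor-seventh chord from F# minor. As a borrowed chord it is labeled v7.

v7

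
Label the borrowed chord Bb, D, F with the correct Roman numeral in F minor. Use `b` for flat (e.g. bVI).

IV

Bb is scale degree 4 in F minor. The diatonic chord on degree 4 would be Bbm (iv), but Bb–D–F is the major chord from F major. As a borrowed chord it is labeled IV.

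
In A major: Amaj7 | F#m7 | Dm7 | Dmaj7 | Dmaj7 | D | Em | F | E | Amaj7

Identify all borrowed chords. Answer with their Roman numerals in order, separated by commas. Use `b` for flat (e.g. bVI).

The diatonic triads in A major are A, Bm, C#m, D, E, F#m, G#dim. Amaj7, F#m7, Dmaj7, D and E all belong to that set. But Dm7 (D–F–A–C) is foreign: the diatonic IV on degree 4 is D, whereas Dm7 comes from A minor. It is labeled iv7. Em (E–G–B) doesn't fit — on degree 5 A major would have E (V). Em is the degree-5 chord of A minor, so it is the borrowed v. But F (F–A–C) is foreign: the diatonic vi on degree 6 is F#m, whereas F comes from A minor. It is labeled bVI.

iv7, v, bVI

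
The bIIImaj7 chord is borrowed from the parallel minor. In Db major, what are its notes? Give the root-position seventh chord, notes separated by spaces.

Fb Ab Cb Eb

Scale degree 3 in Db major is F. bIIImaj7 uses the lowered form, Fb, taken from Db minor. Building the major-seventh chord from the parallel minor on Fb: Fb–Ab–Cb–Eb.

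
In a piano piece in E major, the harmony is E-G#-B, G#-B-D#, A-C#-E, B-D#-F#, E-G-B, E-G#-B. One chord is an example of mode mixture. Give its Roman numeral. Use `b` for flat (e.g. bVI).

E major has the diatonic set E, F#m, G#m, A, B, C#m, D#dim. E–G#–B = E, G#–B–D# = G#m, A–C#–E = A and B–D#–F# = B all belong to that set. But E–G–B is foreign: the diatonic I on degree 1 is E, whereas Em comes from E minor. It is labeled i.

i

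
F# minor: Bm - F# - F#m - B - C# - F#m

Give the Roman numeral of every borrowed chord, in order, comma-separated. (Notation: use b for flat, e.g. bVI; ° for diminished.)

I, IV

The diatonic triads in F# minor (with V from harmonic minor) are F#m, G#dim, A, Bm, C#, D, E. Bm, F#m and C# are all diatonic. But F# (F#–A#–C#) is foreign: the diatonic i on degree 1 is F#m, whereas F# comes from F# major. It is labeled I. B (B–D#–F#) doesn't fit — on degree 4 F# minor would have Bm (iv). B is the degree-4 chord of F# major, so it is the borrowed IV.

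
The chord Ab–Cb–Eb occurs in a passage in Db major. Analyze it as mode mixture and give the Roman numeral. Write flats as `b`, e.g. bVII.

Ab is scale degree 5 in Db major. The diatonic chord on degree 5 would be Ab (V), but Ab–Cb–Eb is the minor chord from Db minor. As a borrowed chord it is labeled v.

v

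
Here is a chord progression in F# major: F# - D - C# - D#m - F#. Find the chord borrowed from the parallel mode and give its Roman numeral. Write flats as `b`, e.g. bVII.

bVI

In F# major the diatonic chords are F#, G#m, A#m, B, C#, D#m, E#dim. Of the given chords, F#, C# and D#m are diatonic. D (D–F#–A) doesn't fit — on degree 6 F# major would have D#m (vi). D is the degree-6 chord of F# minor, so it is the borrowed bVI.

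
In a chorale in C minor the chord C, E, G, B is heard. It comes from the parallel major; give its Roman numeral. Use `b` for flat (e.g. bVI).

Imaj7

The root C is the diatonic 1st degree of C minor; the borrowing shows in the chord quality. C–E–G–B is a major-seventh chord — the form found in C major, not the diatonic i (Cm). Borrowed into C minor it is written Imaj7.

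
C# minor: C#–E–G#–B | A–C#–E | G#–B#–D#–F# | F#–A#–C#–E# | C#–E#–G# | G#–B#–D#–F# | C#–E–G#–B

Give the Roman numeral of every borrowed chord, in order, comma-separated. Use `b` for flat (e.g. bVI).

The diatonic triads in C# minor (with V from harmonic minor) are C#m, D#dim, E, F#m, G#, A, B. Of the given chords, C#–E–G#–B = C#m7, A–C#–E = A and G#–B#–D#–F# = G#7 are diatonic. F#–A#–C#–E# doesn't fit — on degree 4 C# minor would have F#m (iv). F#maj7 is the degree-4 chord of C# major, so it is the borrowed IVmaj7. But C#–E#–G# is foreign: the diatonic i on degree 1 is C#m, whereas C# comes from C# major. It is labeled I.

IVmaj7, I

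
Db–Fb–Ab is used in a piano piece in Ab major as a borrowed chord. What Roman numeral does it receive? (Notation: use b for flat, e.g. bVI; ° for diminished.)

iv

The root Db is the diatonic 4th degree of Ab major; the borrowing shows in the chord quality. Diatonically Ab major has Db (IV) on that degree; Db–Fb–Ab is instead the minor chord native to Ab minor, so it takes the label iv.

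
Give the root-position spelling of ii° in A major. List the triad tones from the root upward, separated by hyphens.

The root, B, is scale degree 2 — the same note in A major and A minor; only the chord quality changes. Building the diminished chord from the parallel minor on B: B–D–F.

B-D-F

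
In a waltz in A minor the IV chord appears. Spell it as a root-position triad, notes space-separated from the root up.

D F# A

IV is built on scale degree 4, which is D in both A minor and its parallel. Stacking thirds in A major on D gives D–F#–A.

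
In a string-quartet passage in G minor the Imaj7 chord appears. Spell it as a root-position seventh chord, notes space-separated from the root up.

Imaj7 is built on scale degree 1, which is G in both G minor and its parallel. In G major the chord on G is G–B–D–F#.

G B D F#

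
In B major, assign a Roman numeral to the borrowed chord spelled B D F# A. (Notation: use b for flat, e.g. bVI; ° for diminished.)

B is scale degree 1 in B major. Diatonically B major has B (I) on that degree; B–D–F#–A is instead the minor-seventh chord native to B minor, so it takes the label i7.

i7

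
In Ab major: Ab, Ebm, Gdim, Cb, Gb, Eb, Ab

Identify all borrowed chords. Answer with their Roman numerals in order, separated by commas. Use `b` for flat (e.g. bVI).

v, bIII, bVII

The diatonic triads in Ab major are Ab, Bbm, Cm, Db, Eb, Fm, Gdim. Ab, Gdim and Eb all belong to that set. Ebm (Eb–Gb–Bb) doesn't fit — on degree 5 Ab major would have Eb (V). Ebm is the degree-5 chord of Ab minor, so it is the borrowed v. But Cb (Cb–Eb–Gb) is foreign: the diatonic iii on degree 3 is Cm, whereas Cb comes from Ab minor. It is labeled bIII. Gb (Gb–Bb–Db) doesn't fit — on degree 7 Ab major would have Gdim (vii°). Gb is the degree-7 chord of Ab minor, so it is the borrowed bVII.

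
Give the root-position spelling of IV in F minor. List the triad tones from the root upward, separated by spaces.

IV is built on scale degree 4, which is Bb in both F minor and its parallel. Building the major chord from the parallel major on Bb: Bb–D–F.

Bb D F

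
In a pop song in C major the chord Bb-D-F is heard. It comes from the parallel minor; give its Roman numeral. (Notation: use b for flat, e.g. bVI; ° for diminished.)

The root Bb is the lowered 7th scale degree — diatonically C major has B there. The diatonic chord on degree 7 would be Bdim (vii°), but Bb–D–F is the major chord from C minor. As a borrowed chord it is labeled bVII.

bVII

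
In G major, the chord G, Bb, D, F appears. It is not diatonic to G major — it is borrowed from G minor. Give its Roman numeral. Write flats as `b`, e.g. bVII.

G is scale degree 1 in G major. G–Bb–D–F is a minor-seventh chord — the form found in G minor, not the diatonic I (G). Borrowed into G major it is written i7.

i7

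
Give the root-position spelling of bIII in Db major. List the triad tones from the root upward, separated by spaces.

The root of bIII is the lowered 3rd degree: F becomes Fb. Building the major chord from the parallel minor on Fb: Fb–Ab–Cb.

Fb Ab Cb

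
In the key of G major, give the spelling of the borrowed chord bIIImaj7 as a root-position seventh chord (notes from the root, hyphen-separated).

The root of bIIImaj7 is the lowered 3rd degree: B becomes Bb. In G minor the chord on Bb is Bb–D–F–A.

Bb-D-F-A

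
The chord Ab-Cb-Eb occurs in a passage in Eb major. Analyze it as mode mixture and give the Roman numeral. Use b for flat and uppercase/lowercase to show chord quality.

Ab is scale degree 4 in Eb major. Ab–Cb–Eb is a minor chord — the form found in Eb minor, not the diatonic IV (Ab). Borrowed into Eb major it is written iv.

iv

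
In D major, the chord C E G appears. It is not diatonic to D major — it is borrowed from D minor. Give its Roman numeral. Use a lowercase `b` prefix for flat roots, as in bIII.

bVII

C is the lowered form of scale degree 7 in D major (the diatonic degree 7 is C#). C–E–G is a major chord — the form found in D minor, not the diatonic vii° (C#dim). Borrowed into D major it is written bVII.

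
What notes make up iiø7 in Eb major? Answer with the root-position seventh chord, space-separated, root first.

F Ab Cb Eb

The root, F, is scale degree 2 — the same note in Eb major and Eb minor; only the chord quality changes. Stacking thirds in Eb minor on F gives F–Ab–Cb–Eb.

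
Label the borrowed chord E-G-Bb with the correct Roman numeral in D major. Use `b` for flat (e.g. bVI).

E is scale degree 2 in D major. The diatonic chord on degree 2 would be Em (ii), but E–G–Bb is the diminished chord from D minor. As a borrowed chord it is labeled ii°.

ii°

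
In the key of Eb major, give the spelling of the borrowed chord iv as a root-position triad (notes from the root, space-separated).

iv is built on scale degree 4, which is Ab in both Eb major and its parallel. Building the minor chord from the parallel minor on Ab: Ab–Cb–Eb.

Ab Cb Eb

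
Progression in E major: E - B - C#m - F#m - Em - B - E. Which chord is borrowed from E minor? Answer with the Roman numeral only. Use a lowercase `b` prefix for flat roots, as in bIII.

i

In E major the diatonic chords are E, F#m, G#m, A, B, C#m, D#dim. Of the given chords, E, B, C#m and F#m are diatonic. But Em (E–G–B) is foreign: the diatonic I on degree 1 is E, whereas Em comes from E minor. It is labeled i.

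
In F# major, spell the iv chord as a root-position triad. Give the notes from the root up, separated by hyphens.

iv is built on scale degree 4, which is B in both F# major and its parallel. Stacking thirds in F# minor on B gives B–D–F#.

B-D-F#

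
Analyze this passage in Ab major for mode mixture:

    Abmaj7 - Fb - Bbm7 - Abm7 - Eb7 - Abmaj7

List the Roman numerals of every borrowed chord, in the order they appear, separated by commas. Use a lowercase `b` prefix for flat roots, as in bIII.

bVI, i7

Ab major has the diatonic set Ab, Bbm, Cm, Db, Eb, Fm, Gdim. Abmaj7, Bbm7 and Eb7 are all diatonic. Fb (Fb–Ab–Cb) doesn't fit — on degree 6 Ab major would have Fm (vi). Fb is the degree-6 chord of Ab minor, so it is the borrowed bVI. Abm7 (Ab–Cb–Eb–Gb) is not: scale degree 1 in Ab major carries Ab (I). In Ab minor the chord on that degree is Abm7, so here it functions as i7, borrowed from the parallel minor.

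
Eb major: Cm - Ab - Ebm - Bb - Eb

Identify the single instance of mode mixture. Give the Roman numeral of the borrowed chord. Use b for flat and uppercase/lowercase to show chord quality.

The diatonic triads in Eb major are Eb, Fm, Gm, Ab, Bb, Cm, Ddim. Of the given chords, Cm, Ab, Bb and Eb are diatonic. Ebm (Eb–Gb–Bb) is not: scale degree 1 in Eb major carries Eb (I). In Eb minor the chord on that degree is Ebm, so here it functions as i, borrowed from the parallel minor.

i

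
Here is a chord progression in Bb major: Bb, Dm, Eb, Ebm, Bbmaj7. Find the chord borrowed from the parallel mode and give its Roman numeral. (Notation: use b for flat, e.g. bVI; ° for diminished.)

iv

Bb major has the diatonic set Bb, Cm, Dm, Eb, F, Gm, Adim. Of the given chords, Bb, Dm, Eb and Bbmaj7 are diatonic. Ebm (Eb–Gb–Bb) doesn't fit — on degree 4 Bb major would have Eb (IV). Ebm is the degree-4 chord of Bb minor, so it is the borrowed iv.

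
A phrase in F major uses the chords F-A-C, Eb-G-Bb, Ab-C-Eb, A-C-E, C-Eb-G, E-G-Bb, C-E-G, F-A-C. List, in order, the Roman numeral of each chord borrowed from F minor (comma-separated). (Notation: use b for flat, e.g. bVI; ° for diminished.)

In F major the diatonic chords are F, Gm, Am, Bb, C, Dm, Edim. F–A–C = F, A–C–E = Am, E–G–Bb = Edim and C–E–G = C all belong to that set. Eb–G–Bb is not: scale degree 7 in F major carries Edim (vii°). In F minor the chord on that degree is Eb, so here it functions as bVII, borrowed from the parallel minor. Ab–C–Eb is not: scale degree 3 in F major carries Am (iii). In F minor the chord on that degree is Ab, so here it functions as bIII, borrowed from the parallel minor. C–Eb–G doesn't fit — on degree 5 F major would have C (V). Cm is the degree-5 chord of F minor, so it is the borrowed v.

bVII, bIII, v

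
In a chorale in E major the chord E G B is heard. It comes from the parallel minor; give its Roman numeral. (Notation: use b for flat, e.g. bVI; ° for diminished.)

i

The root E is the diatonic 1st degree of E major; the borrowing shows in the chord quality. The diatonic chord on degree 1 would be E (I), but E–G–B is the minor chord from E minor. As a borrowed chord it is labeled i.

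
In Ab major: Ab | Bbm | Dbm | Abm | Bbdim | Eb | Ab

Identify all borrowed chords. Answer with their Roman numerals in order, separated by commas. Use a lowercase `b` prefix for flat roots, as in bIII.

iv, i, ii°

In Ab major the diatonic chords are Ab, Bbm, Cm, Db, Eb, Fm, Gdim. Ab, Bbm and Eb all belong to that set. Dbm (Db–Fb–Ab) is not: scale degree 4 in Ab major carries Db (IV). In Ab minor the chord on that degree is Dbm, so here it functions as iv, borrowed from the parallel minor. But Abm (Ab–Cb–Eb) is foreign: the diatonic I on degree 1 is Ab, whereas Abm comes from Ab minor. It is labeled i. Bbdim (Bb–Db–Fb) doesn't fit — on degree 2 Ab major would have Bbm (ii). Bbdim is the degree-2 chord of Ab minor, so it is the borrowed ii°.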